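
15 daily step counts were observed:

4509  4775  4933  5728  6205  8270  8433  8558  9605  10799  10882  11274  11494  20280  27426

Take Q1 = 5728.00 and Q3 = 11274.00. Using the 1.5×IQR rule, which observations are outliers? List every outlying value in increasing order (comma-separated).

20280, 27426

IQR = Q3 − Q1 = 11274.00 − 5728.00 = 5546.00.
Lower fence = Q1 − 1.5·IQR = 5728.00 − 8319.00 = -2591.00.
Upper fence = Q3 + 1.5·IQR = 11274.00 + 8319.00 = 19593.00.
20280 > 19593.00 → outlier.
27426 > 19593.00 → outlier.
All remaining values lie within [-2591.00, 19593.00].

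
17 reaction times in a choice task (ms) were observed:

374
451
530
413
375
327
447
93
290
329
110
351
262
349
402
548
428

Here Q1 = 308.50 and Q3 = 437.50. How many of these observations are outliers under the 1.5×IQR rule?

2

IQR = 129.00; fences at 308.50 − 193.50 = 115.00 and 437.50 + 193.50 = 631.00.
Outside the cutoffs: 93, 110.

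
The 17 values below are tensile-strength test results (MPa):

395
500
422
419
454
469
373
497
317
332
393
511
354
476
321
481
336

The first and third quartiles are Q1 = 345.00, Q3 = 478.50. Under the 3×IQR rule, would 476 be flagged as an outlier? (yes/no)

no

IQR = Q3 − Q1 = 478.50 − 345.00 = 133.50.
Lower fence = Q1 − 3·IQR = 345.00 − 400.50 = -55.50.
Upper fence = Q3 + 3·IQR = 478.50 + 400.50 = 879.00.
476 lies within [-55.50, 879.00].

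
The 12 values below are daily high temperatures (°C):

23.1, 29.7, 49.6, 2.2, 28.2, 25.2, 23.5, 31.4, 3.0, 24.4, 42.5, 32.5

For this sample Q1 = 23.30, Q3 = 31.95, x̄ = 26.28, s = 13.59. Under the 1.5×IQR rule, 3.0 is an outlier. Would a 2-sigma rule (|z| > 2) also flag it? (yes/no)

no

z = (3.0 − 26.28) / 13.59 = -1.71.
|z| = 1.71 ≤ 2.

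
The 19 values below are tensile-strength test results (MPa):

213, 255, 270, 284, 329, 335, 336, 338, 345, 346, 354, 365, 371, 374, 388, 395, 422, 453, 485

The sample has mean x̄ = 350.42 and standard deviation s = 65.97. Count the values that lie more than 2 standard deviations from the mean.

2

Cutoffs: x̄ ± 2s = [218.48, 482.36].
Outside the cutoffs: 213, 485.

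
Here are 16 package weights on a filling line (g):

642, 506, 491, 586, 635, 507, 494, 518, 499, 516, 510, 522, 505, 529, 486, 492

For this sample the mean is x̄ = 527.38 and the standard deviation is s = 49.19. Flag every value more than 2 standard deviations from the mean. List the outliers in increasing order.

Cutoffs at x̄ ± 2s: 527.38 ± 2·49.19 = [429.00, 625.76].
635: z = 2.19, |z| > 2 → outlier.
642: z = 2.33, |z| > 2 → outlier.
Every other value lies within [429.00, 625.76].

635, 642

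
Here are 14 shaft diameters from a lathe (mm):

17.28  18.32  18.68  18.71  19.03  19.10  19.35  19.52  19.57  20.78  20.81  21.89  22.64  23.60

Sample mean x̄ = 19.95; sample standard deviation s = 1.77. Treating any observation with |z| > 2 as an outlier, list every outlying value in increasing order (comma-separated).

23.60

Cutoffs at x̄ ± 2s: 19.95 ± 2·1.77 = [16.41, 23.49].
23.60: z = 2.06, |z| > 2 → outlier.
Every other value lies within [16.41, 23.49].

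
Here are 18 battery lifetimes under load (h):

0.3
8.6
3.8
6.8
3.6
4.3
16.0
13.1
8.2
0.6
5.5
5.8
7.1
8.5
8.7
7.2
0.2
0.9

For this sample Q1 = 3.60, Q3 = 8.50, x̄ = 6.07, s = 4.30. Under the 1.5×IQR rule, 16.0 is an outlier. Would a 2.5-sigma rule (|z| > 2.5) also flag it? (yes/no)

no

z = (16.0 − 6.07) / 4.30 = 2.31.
|z| = 2.31 ≤ 2.5.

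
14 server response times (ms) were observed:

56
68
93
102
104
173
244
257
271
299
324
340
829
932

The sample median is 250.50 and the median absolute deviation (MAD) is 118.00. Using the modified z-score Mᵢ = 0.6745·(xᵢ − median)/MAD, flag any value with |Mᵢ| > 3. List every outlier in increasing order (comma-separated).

829, 932

|Mᵢ| > 3 ⇔ |xᵢ − 250.50| > 3·118.00/0.6745 = 524.83.
So outliers lie outside [-274.33, 775.33].
829: M = 3.31 → outlier.
932: M = 3.90 → outlier.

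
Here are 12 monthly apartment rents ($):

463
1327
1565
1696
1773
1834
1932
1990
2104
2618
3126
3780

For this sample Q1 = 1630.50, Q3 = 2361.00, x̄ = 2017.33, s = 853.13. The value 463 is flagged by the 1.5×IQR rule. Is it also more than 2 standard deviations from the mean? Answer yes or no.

no

z = (463 − 2017.33) / 853.13 = -1.82.
|z| = 1.82 ≤ 2.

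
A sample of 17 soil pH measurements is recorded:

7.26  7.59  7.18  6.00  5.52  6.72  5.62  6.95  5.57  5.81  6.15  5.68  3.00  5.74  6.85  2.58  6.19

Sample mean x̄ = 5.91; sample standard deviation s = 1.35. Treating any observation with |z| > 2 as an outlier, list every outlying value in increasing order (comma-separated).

2.58, 3.00

Cutoffs at x̄ ± 2s: 5.91 ± 2·1.35 = [3.21, 8.61].
2.58: z = -2.47, |z| > 2 → outlier.
3.00: z = -2.16, |z| > 2 → outlier.
Every other value lies within [3.21, 8.61].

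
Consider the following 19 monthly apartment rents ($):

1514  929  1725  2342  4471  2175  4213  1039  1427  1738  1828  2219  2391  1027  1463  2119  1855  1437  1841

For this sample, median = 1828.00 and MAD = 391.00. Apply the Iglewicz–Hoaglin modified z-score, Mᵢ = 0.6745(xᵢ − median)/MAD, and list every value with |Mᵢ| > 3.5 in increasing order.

4213, 4471

|Mᵢ| > 3.5 ⇔ |xᵢ − 1828.00| > 3.5·391.00/0.6745 = 2028.91.
So outliers lie outside [-200.91, 3856.91].
4213: M = 4.11 → outlier.
4471: M = 4.56 → outlier.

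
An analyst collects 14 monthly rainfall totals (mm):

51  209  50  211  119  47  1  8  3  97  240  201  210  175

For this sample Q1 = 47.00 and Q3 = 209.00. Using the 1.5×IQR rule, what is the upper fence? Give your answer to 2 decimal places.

IQR = Q3 − Q1 = 209.00 − 47.00 = 162.00.
Lower fence = Q1 − 1.5·IQR = 47.00 − 243.00 = -196.00.
Upper fence = Q3 + 1.5·IQR = 209.00 + 243.00 = 452.00.

452.00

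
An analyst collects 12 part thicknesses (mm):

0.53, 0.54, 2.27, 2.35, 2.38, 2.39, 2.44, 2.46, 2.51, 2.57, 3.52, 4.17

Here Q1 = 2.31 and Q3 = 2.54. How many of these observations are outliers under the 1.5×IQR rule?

IQR = 0.23; fences at 2.31 − 0.345 = 1.965 and 2.54 + 0.345 = 2.885.
Outside the cutoffs: 0.53, 0.54, 3.52, 4.17.

4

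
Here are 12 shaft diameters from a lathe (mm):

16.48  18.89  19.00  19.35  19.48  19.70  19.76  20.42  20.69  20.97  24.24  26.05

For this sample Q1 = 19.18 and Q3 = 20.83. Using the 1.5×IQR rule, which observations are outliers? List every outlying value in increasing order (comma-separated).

IQR = Q3 − Q1 = 20.83 − 19.18 = 1.65.
Lower fence = Q1 − 1.5·IQR = 19.18 − 2.475 = 16.705.
Upper fence = Q3 + 1.5·IQR = 20.83 + 2.475 = 23.305.
16.48 < 16.705 → outlier.
24.24 > 23.305 → outlier.
26.05 > 23.305 → outlier.
All remaining values lie within [16.705, 23.305].

16.48, 24.24, 26.05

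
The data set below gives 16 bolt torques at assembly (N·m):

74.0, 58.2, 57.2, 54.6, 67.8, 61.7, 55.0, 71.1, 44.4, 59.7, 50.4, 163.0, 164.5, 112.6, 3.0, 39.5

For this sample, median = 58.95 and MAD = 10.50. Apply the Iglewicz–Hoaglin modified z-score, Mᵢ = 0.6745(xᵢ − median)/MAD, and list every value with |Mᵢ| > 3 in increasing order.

3.0, 112.6, 163.0, 164.5

|Mᵢ| > 3 ⇔ |xᵢ − 58.95| > 3·10.50/0.6745 = 46.70.
So outliers lie outside [12.25, 105.65].
3.0: M = -3.59 → outlier.
112.6: M = 3.45 → outlier.
163.0: M = 6.68 → outlier.
164.5: M = 6.78 → outlier.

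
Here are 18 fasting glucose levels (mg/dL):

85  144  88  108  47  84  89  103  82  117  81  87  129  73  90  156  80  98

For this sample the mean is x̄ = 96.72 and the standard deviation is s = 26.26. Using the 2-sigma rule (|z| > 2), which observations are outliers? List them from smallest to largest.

156

Cutoffs at x̄ ± 2s: 96.72 ± 2·26.26 = [44.20, 149.24].
156: z = 2.26, |z| > 2 → outlier.
Every other value lies within [44.20, 149.24].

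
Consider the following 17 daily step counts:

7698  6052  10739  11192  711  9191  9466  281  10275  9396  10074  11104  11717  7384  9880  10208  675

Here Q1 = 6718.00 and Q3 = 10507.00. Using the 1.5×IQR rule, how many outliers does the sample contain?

3

IQR = 3789.00; fences at 6718.00 − 5683.50 = 1034.50 and 10507.00 + 5683.50 = 16190.50.
Outside the cutoffs: 281, 675, 711.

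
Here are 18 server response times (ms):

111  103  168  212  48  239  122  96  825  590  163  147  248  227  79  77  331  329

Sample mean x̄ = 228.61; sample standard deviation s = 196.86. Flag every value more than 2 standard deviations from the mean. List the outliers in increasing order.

825

Cutoffs at x̄ ± 2s: 228.61 ± 2·196.86 = [-165.11, 622.33].
825: z = 3.03, |z| > 2 → outlier.
Every other value lies within [-165.11, 622.33].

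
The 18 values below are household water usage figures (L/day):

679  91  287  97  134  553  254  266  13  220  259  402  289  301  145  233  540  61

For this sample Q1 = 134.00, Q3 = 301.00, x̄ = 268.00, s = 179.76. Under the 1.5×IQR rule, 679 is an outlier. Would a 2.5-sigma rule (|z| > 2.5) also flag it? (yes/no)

z = (679 − 268.00) / 179.76 = 2.29.
|z| = 2.29 ≤ 2.5.

no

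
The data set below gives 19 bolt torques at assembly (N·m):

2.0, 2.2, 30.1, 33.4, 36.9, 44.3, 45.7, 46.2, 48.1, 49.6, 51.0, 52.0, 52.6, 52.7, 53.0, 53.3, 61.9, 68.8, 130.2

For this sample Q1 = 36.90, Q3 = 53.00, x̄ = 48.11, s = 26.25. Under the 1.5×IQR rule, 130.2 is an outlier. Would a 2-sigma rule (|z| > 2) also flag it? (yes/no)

z = (130.2 − 48.11) / 26.25 = 3.13.
|z| = 3.13 > 2.

yes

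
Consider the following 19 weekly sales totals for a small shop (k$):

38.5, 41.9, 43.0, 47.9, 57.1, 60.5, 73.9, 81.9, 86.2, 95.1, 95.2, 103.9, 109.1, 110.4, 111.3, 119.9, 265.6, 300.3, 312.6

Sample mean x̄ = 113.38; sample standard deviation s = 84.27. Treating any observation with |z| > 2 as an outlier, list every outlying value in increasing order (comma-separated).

300.3, 312.6

Cutoffs at x̄ ± 2s: 113.38 ± 2·84.27 = [-55.16, 281.92].
300.3: z = 2.22, |z| > 2 → outlier.
312.6: z = 2.36, |z| > 2 → outlier.
Every other value lies within [-55.16, 281.92].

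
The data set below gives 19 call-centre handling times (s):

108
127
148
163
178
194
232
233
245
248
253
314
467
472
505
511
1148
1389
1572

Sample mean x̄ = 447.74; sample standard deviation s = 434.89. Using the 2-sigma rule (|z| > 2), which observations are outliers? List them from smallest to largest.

1389, 1572

Cutoffs at x̄ ± 2s: 447.74 ± 2·434.89 = [-422.04, 1317.52].
1389: z = 2.16, |z| > 2 → outlier.
1572: z = 2.59, |z| > 2 → outlier.
Every other value lies within [-422.04, 1317.52].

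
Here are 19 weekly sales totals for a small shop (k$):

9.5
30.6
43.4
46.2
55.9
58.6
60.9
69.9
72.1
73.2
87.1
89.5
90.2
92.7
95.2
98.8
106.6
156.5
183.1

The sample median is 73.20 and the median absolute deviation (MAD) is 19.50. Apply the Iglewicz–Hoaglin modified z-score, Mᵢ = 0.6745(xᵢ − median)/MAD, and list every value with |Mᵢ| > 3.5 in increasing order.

|Mᵢ| > 3.5 ⇔ |xᵢ − 73.20| > 3.5·19.50/0.6745 = 101.19.
So outliers lie outside [-27.99, 174.39].
183.1: M = 3.80 → outlier.

183.1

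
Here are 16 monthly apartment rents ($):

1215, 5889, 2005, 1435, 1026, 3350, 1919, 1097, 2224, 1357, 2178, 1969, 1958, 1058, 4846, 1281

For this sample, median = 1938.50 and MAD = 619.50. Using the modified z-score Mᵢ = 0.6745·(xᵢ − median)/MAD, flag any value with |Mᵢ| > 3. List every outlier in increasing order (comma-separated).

4846, 5889

|Mᵢ| > 3 ⇔ |xᵢ − 1938.50| > 3·619.50/0.6745 = 2755.37.
So outliers lie outside [-816.87, 4693.87].
4846: M = 3.17 → outlier.
5889: M = 4.30 → outlier.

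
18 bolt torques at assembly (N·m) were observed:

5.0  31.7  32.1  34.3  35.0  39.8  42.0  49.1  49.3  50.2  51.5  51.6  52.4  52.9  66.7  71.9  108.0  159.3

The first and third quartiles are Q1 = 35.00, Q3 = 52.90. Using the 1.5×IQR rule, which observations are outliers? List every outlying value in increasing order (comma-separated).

IQR = Q3 − Q1 = 52.90 − 35.00 = 17.90.
Lower fence = Q1 − 1.5·IQR = 35.00 − 26.85 = 8.15.
Upper fence = Q3 + 1.5·IQR = 52.90 + 26.85 = 79.75.
5.0 < 8.15 → outlier.
108.0 > 79.75 → outlier.
159.3 > 79.75 → outlier.
All remaining values lie within [8.15, 79.75].

5.0, 108.0, 159.3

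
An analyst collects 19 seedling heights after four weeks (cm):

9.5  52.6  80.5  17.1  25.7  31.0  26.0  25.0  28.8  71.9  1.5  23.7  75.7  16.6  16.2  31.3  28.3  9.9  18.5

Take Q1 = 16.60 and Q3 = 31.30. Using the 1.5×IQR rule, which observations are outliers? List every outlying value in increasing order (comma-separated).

IQR = Q3 − Q1 = 31.30 − 16.60 = 14.70.
Lower fence = Q1 − 1.5·IQR = 16.60 − 22.05 = -5.45.
Upper fence = Q3 + 1.5·IQR = 31.30 + 22.05 = 53.35.
71.9 > 53.35 → outlier.
75.7 > 53.35 → outlier.
80.5 > 53.35 → outlier.
All remaining values lie within [-5.45, 53.35].

71.9, 75.7, 80.5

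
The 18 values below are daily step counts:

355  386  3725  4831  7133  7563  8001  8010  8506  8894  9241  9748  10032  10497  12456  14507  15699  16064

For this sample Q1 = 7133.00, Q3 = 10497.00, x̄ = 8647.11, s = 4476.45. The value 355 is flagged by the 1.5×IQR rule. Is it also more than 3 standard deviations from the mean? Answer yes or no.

z = (355 − 8647.11) / 4476.45 = -1.85.
|z| = 1.85 ≤ 3.

no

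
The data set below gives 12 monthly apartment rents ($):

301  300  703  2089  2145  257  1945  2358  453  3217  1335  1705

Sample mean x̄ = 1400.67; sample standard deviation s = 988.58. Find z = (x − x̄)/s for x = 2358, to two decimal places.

0.97

z = (2358 − 1400.67) / 988.58 = 0.97.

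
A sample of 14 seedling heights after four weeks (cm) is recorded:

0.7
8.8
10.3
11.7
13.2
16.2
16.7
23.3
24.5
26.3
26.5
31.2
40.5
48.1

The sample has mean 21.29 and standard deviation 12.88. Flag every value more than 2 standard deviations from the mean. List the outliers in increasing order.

48.1

Cutoffs at x̄ ± 2s: 21.29 ± 2·12.88 = [-4.47, 47.05].
48.1: z = 2.08, |z| > 2 → outlier.
Every other value lies within [-4.47, 47.05].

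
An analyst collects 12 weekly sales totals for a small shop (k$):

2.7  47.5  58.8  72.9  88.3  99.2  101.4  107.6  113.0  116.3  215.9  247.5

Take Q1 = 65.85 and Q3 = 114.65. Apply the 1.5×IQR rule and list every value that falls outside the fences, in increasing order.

215.9, 247.5

IQR = Q3 − Q1 = 114.65 − 65.85 = 48.80.
Lower fence = Q1 − 1.5·IQR = 65.85 − 73.20 = -7.35.
Upper fence = Q3 + 1.5·IQR = 114.65 + 73.20 = 187.85.
215.9 > 187.85 → outlier.
247.5 > 187.85 → outlier.
All remaining values lie within [-7.35, 187.85].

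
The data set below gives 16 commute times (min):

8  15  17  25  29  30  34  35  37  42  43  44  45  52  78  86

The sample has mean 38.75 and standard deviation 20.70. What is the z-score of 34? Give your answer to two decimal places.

-0.23

z = (34 − 38.75) / 20.70 = -0.23.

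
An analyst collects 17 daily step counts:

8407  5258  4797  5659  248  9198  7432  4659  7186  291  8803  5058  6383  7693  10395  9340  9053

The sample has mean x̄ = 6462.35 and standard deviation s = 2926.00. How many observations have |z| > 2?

Cutoffs: x̄ ± 2s = [610.35, 12314.35].
Outside the cutoffs: 248, 291.

2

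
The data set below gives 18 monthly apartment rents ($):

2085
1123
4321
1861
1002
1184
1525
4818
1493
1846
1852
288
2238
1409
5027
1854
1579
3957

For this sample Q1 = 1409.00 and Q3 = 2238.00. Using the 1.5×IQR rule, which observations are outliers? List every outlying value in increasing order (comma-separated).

3957, 4321, 4818, 5027

IQR = Q3 − Q1 = 2238.00 − 1409.00 = 829.00.
Lower fence = Q1 − 1.5·IQR = 1409.00 − 1243.50 = 165.50.
Upper fence = Q3 + 1.5·IQR = 2238.00 + 1243.50 = 3481.50.
3957 > 3481.50 → outlier.
4321 > 3481.50 → outlier.
4818 > 3481.50 → outlier.
5027 > 3481.50 → outlier.
All remaining values lie within [165.50, 3481.50].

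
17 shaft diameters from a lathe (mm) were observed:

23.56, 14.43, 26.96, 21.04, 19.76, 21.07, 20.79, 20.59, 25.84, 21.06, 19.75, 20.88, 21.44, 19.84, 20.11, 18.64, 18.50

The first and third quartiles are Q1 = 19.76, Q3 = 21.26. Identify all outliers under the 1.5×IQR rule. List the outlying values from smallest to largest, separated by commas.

14.43, 23.56, 25.84, 26.96

IQR = Q3 − Q1 = 21.26 − 19.76 = 1.50.
Lower fence = Q1 − 1.5·IQR = 19.76 − 2.25 = 17.51.
Upper fence = Q3 + 1.5·IQR = 21.26 + 2.25 = 23.51.
14.43 < 17.51 → outlier.
23.56 > 23.51 → outlier.
25.84 > 23.51 → outlier.
26.96 > 23.51 → outlier.
All remaining values lie within [17.51, 23.51].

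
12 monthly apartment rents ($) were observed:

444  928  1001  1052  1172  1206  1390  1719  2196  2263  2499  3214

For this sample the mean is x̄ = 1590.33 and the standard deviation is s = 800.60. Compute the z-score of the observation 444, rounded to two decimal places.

z = (444 − 1590.33) / 800.60 = -1.43.

-1.43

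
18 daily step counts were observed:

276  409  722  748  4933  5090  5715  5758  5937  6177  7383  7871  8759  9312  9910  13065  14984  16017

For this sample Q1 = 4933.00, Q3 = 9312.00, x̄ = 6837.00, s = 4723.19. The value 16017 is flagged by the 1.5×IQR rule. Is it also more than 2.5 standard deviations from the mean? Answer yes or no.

no

z = (16017 − 6837.00) / 4723.19 = 1.94.
|z| = 1.94 ≤ 2.5.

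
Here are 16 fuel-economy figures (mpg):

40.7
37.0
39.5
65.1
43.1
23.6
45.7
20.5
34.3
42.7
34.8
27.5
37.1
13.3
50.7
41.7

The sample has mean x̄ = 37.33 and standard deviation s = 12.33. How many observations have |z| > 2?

Cutoffs: x̄ ± 2s = [12.67, 61.99].
Outside the cutoffs: 65.1.

1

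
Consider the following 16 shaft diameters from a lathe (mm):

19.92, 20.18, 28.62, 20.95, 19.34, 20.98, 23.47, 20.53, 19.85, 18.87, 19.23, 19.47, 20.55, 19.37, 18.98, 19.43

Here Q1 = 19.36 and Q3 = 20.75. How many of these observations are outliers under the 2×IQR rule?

1

IQR = 1.39; fences at 19.36 − 2.78 = 16.58 and 20.75 + 2.78 = 23.53.
Outside the cutoffs: 28.62.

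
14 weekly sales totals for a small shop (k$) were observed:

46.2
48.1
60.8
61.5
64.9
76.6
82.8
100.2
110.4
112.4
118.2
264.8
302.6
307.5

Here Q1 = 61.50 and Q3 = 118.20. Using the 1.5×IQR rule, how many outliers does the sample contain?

3

IQR = 56.70; fences at 61.50 − 85.05 = -23.55 and 118.20 + 85.05 = 203.25.
Outside the cutoffs: 264.8, 302.6, 307.5.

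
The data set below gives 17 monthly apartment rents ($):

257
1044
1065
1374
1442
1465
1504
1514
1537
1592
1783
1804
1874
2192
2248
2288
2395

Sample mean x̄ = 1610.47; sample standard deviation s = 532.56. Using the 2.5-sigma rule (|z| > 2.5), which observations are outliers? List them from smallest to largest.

Cutoffs at x̄ ± 2.5s: 1610.47 ± 2.5·532.56 = [279.07, 2941.87].
257: z = -2.54, |z| > 2.5 → outlier.
Every other value lies within [279.07, 2941.87].

257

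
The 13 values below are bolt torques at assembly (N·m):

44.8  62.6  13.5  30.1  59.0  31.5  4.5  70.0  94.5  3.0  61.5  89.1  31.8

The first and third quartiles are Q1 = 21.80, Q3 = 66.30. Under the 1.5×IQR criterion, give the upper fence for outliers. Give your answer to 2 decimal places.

133.05

IQR = Q3 − Q1 = 66.30 − 21.80 = 44.50.
Lower fence = Q1 − 1.5·IQR = 21.80 − 66.75 = -44.95.
Upper fence = Q3 + 1.5·IQR = 66.30 + 66.75 = 133.05.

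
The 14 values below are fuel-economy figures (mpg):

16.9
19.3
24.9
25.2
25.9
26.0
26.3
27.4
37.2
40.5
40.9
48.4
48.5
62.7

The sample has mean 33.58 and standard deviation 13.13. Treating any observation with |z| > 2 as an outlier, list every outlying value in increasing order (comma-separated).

62.7

Cutoffs at x̄ ± 2s: 33.58 ± 2·13.13 = [7.32, 59.84].
62.7: z = 2.22, |z| > 2 → outlier.
Every other value lies within [7.32, 59.84].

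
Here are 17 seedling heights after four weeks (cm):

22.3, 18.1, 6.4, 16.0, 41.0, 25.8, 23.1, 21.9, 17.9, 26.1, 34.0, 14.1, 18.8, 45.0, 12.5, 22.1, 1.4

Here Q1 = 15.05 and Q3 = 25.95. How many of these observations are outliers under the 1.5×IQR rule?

1

IQR = 10.90; fences at 15.05 − 16.35 = -1.30 and 25.95 + 16.35 = 42.30.
Outside the cutoffs: 45.0.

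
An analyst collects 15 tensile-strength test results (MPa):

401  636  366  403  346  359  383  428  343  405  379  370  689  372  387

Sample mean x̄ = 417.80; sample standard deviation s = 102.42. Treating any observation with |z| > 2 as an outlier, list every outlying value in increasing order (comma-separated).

Cutoffs at x̄ ± 2s: 417.80 ± 2·102.42 = [212.96, 622.64].
636: z = 2.13, |z| > 2 → outlier.
689: z = 2.65, |z| > 2 → outlier.
Every other value lies within [212.96, 622.64].

636, 689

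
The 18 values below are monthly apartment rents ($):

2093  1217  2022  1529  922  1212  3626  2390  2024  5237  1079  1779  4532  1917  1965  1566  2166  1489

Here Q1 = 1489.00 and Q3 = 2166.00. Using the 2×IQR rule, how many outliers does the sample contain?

IQR = 677.00; fences at 1489.00 − 1354.00 = 135.00 and 2166.00 + 1354.00 = 3520.00.
Outside the cutoffs: 3626, 4532, 5237.

3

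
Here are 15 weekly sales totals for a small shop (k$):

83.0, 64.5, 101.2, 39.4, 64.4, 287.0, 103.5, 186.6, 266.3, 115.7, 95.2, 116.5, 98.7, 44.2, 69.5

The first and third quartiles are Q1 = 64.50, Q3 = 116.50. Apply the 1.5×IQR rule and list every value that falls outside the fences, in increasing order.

266.3, 287.0

IQR = Q3 − Q1 = 116.50 − 64.50 = 52.00.
Lower fence = Q1 − 1.5·IQR = 64.50 − 78.00 = -13.50.
Upper fence = Q3 + 1.5·IQR = 116.50 + 78.00 = 194.50.
266.3 > 194.50 → outlier.
287.0 > 194.50 → outlier.
All remaining values lie within [-13.50, 194.50].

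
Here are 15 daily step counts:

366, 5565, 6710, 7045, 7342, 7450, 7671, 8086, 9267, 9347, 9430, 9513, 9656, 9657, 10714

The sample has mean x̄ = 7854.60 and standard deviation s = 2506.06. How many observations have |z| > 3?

Cutoffs: x̄ ± 3s = [336.42, 15372.78].
Every value lies within the cutoffs.

0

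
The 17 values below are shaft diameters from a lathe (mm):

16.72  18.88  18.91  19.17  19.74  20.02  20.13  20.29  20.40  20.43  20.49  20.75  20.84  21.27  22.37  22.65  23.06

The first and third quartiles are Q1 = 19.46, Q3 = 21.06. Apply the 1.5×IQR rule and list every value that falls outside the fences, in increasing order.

IQR = Q3 − Q1 = 21.06 − 19.46 = 1.60.
Lower fence = Q1 − 1.5·IQR = 19.46 − 2.40 = 17.06.
Upper fence = Q3 + 1.5·IQR = 21.06 + 2.40 = 23.46.
16.72 < 17.06 → outlier.
All remaining values lie within [17.06, 23.46].

16.72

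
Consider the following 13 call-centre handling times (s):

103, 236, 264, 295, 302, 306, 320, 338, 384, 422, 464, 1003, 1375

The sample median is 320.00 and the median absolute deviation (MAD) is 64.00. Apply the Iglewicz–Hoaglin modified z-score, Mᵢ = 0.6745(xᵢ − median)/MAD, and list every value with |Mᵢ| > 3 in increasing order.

1003, 1375

|Mᵢ| > 3 ⇔ |xᵢ − 320.00| > 3·64.00/0.6745 = 284.66.
So outliers lie outside [35.34, 604.66].
1003: M = 7.20 → outlier.
1375: M = 11.12 → outlier.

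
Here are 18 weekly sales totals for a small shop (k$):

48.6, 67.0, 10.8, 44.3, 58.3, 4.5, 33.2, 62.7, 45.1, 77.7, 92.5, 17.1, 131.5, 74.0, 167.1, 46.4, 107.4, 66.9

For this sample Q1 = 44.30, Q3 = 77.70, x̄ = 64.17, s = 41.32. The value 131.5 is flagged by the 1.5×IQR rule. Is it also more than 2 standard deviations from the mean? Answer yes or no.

no

z = (131.5 − 64.17) / 41.32 = 1.63.
|z| = 1.63 ≤ 2.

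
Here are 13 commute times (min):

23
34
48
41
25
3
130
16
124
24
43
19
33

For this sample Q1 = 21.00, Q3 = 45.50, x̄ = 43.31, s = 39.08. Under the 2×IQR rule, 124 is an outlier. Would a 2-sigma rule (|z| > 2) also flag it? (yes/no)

yes

z = (124 − 43.31) / 39.08 = 2.06.
|z| = 2.06 > 2.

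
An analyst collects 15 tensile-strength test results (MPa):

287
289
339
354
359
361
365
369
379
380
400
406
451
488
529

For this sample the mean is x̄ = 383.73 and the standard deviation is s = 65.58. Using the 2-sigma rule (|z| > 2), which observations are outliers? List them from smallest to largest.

Cutoffs at x̄ ± 2s: 383.73 ± 2·65.58 = [252.57, 514.89].
529: z = 2.22, |z| > 2 → outlier.
Every other value lies within [252.57, 514.89].

529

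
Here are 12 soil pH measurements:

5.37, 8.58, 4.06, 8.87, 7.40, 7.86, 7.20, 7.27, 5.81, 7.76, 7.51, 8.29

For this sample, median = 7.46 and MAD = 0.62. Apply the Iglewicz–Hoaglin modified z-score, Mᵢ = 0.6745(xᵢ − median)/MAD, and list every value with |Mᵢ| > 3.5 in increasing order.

|Mᵢ| > 3.5 ⇔ |xᵢ − 7.46| > 3.5·0.62/0.6745 = 3.22.
So outliers lie outside [4.24, 10.68].
4.06: M = -3.70 → outlier.

4.06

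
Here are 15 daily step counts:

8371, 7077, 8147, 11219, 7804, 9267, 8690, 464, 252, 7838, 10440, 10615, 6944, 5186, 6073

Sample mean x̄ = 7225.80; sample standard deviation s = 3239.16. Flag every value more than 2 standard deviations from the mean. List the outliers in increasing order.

252, 464

Cutoffs at x̄ ± 2s: 7225.80 ± 2·3239.16 = [747.48, 13704.12].
252: z = -2.15, |z| > 2 → outlier.
464: z = -2.09, |z| > 2 → outlier.
Every other value lies within [747.48, 13704.12].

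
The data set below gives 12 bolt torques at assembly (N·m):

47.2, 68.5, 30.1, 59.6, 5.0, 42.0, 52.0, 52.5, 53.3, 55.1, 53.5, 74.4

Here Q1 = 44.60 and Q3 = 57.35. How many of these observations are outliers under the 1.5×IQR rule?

IQR = 12.75; fences at 44.60 − 19.125 = 25.475 and 57.35 + 19.125 = 76.475.
Outside the cutoffs: 5.0.

1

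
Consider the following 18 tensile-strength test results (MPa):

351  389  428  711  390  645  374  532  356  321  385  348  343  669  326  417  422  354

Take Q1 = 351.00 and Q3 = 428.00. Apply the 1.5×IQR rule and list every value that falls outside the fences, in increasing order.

645, 669, 711

IQR = Q3 − Q1 = 428.00 − 351.00 = 77.00.
Lower fence = Q1 − 1.5·IQR = 351.00 − 115.50 = 235.50.
Upper fence = Q3 + 1.5·IQR = 428.00 + 115.50 = 543.50.
645 > 543.50 → outlier.
669 > 543.50 → outlier.
711 > 543.50 → outlier.
All remaining values lie within [235.50, 543.50].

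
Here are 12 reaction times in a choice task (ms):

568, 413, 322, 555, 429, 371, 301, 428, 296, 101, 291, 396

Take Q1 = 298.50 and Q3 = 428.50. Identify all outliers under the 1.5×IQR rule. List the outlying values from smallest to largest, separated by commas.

101

IQR = Q3 − Q1 = 428.50 − 298.50 = 130.00.
Lower fence = Q1 − 1.5·IQR = 298.50 − 195.00 = 103.50.
Upper fence = Q3 + 1.5·IQR = 428.50 + 195.00 = 623.50.
101 < 103.50 → outlier.
All remaining values lie within [103.50, 623.50].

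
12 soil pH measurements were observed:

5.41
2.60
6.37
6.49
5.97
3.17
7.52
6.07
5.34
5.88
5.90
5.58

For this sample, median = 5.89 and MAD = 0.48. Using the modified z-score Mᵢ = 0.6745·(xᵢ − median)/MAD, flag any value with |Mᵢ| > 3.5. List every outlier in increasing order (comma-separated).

2.60, 3.17

|Mᵢ| > 3.5 ⇔ |xᵢ − 5.89| > 3.5·0.48/0.6745 = 2.49.
So outliers lie outside [3.40, 8.38].
2.60: M = -4.62 → outlier.
3.17: M = -3.82 → outlier.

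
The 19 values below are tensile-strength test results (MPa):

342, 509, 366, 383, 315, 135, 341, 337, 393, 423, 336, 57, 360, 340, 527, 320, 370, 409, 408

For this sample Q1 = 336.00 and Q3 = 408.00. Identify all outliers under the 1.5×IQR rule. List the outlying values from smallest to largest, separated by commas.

IQR = Q3 − Q1 = 408.00 − 336.00 = 72.00.
Lower fence = Q1 − 1.5·IQR = 336.00 − 108.00 = 228.00.
Upper fence = Q3 + 1.5·IQR = 408.00 + 108.00 = 516.00.
57 < 228.00 → outlier.
135 < 228.00 → outlier.
527 > 516.00 → outlier.
All remaining values lie within [228.00, 516.00].

57, 135, 527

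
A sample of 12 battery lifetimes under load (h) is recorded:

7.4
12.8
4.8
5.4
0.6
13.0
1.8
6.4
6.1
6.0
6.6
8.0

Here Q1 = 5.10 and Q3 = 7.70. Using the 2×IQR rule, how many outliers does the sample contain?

IQR = 2.60; fences at 5.10 − 5.20 = -0.10 and 7.70 + 5.20 = 12.90.
Outside the cutoffs: 13.0.

1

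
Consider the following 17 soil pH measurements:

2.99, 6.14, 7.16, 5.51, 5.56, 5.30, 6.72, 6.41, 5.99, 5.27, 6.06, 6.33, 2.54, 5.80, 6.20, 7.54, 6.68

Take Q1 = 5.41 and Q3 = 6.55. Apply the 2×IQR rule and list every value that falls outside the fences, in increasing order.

IQR = Q3 − Q1 = 6.55 − 5.41 = 1.14.
Lower fence = Q1 − 2·IQR = 5.41 − 2.28 = 3.13.
Upper fence = Q3 + 2·IQR = 6.55 + 2.28 = 8.83.
2.54 < 3.13 → outlier.
2.99 < 3.13 → outlier.
All remaining values lie within [3.13, 8.83].

2.54, 2.99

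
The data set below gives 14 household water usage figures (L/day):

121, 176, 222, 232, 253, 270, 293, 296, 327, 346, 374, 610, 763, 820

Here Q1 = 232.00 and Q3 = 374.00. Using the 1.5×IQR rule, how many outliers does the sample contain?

3

IQR = 142.00; fences at 232.00 − 213.00 = 19.00 and 374.00 + 213.00 = 587.00.
Outside the cutoffs: 610, 763, 820.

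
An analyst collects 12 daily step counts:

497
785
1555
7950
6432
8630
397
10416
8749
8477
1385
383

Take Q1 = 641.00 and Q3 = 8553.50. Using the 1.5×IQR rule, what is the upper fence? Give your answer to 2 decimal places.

20422.25

IQR = Q3 − Q1 = 8553.50 − 641.00 = 7912.50.
Lower fence = Q1 − 1.5·IQR = 641.00 − 11868.75 = -11227.75.
Upper fence = Q3 + 1.5·IQR = 8553.50 + 11868.75 = 20422.25.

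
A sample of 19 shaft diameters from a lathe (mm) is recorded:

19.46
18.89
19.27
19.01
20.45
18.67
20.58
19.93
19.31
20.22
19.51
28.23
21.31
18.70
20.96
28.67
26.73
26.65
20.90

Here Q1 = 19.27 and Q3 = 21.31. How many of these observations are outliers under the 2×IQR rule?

4

IQR = 2.04; fences at 19.27 − 4.08 = 15.19 and 21.31 + 4.08 = 25.39.
Outside the cutoffs: 26.65, 26.73, 28.23, 28.67.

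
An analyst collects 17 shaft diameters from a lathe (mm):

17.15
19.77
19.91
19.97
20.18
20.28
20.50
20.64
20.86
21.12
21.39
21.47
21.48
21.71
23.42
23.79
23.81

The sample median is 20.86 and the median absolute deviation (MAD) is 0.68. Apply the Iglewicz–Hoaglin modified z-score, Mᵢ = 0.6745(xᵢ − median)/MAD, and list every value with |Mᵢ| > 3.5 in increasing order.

17.15

|Mᵢ| > 3.5 ⇔ |xᵢ − 20.86| > 3.5·0.68/0.6745 = 3.53.
So outliers lie outside [17.33, 24.39].
17.15: M = -3.68 → outlier.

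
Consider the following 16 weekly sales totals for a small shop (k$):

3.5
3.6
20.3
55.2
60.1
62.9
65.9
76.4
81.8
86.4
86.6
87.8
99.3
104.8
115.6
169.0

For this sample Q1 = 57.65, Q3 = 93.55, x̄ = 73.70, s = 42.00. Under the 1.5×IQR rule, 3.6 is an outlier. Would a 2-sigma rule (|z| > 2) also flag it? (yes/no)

z = (3.6 − 73.70) / 42.00 = -1.67.
|z| = 1.67 ≤ 2.

no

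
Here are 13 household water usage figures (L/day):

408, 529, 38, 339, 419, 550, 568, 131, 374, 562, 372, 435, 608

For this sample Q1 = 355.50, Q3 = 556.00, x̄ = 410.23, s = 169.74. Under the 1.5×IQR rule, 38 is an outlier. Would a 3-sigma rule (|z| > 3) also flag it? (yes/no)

no

z = (38 − 410.23) / 169.74 = -2.19.
|z| = 2.19 ≤ 3.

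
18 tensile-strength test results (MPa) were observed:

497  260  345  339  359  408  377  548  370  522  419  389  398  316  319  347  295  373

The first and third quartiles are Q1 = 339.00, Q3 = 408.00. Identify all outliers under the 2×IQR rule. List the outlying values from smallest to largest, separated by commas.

IQR = Q3 − Q1 = 408.00 − 339.00 = 69.00.
Lower fence = Q1 − 2·IQR = 339.00 − 138.00 = 201.00.
Upper fence = Q3 + 2·IQR = 408.00 + 138.00 = 546.00.
548 > 546.00 → outlier.
All remaining values lie within [201.00, 546.00].

548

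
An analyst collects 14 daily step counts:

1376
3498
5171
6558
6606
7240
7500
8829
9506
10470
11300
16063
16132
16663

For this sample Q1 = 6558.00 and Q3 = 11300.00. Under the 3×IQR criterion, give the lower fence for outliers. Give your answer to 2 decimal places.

IQR = Q3 − Q1 = 11300.00 − 6558.00 = 4742.00.
Lower fence = Q1 − 3·IQR = 6558.00 − 14226.00 = -7668.00.
Upper fence = Q3 + 3·IQR = 11300.00 + 14226.00 = 25526.00.

-7668.00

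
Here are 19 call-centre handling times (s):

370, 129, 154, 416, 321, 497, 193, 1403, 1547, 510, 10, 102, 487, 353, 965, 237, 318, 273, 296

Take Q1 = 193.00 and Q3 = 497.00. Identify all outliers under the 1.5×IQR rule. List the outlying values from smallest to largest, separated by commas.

IQR = Q3 − Q1 = 497.00 − 193.00 = 304.00.
Lower fence = Q1 − 1.5·IQR = 193.00 − 456.00 = -263.00.
Upper fence = Q3 + 1.5·IQR = 497.00 + 456.00 = 953.00.
965 > 953.00 → outlier.
1403 > 953.00 → outlier.
1547 > 953.00 → outlier.
All remaining values lie within [-263.00, 953.00].

965, 1403, 1547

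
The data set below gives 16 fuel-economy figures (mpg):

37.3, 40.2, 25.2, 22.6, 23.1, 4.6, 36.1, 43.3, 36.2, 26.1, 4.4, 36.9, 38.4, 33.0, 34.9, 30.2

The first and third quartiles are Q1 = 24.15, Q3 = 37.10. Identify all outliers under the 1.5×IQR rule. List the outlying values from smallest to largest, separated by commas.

IQR = Q3 − Q1 = 37.10 − 24.15 = 12.95.
Lower fence = Q1 − 1.5·IQR = 24.15 − 19.425 = 4.725.
Upper fence = Q3 + 1.5·IQR = 37.10 + 19.425 = 56.525.
4.4 < 4.725 → outlier.
4.6 < 4.725 → outlier.
All remaining values lie within [4.725, 56.525].

4.4, 4.6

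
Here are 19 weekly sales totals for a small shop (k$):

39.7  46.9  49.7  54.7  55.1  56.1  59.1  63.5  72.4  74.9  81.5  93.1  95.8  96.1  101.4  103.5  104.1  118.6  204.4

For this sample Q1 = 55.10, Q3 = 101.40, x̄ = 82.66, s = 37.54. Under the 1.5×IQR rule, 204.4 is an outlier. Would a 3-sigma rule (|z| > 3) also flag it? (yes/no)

z = (204.4 − 82.66) / 37.54 = 3.24.
|z| = 3.24 > 3.

yes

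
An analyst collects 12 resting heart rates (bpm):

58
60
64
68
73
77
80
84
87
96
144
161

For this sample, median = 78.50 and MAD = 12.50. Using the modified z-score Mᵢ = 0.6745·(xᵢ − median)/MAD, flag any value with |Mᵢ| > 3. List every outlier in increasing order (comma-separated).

144, 161

|Mᵢ| > 3 ⇔ |xᵢ − 78.50| > 3·12.50/0.6745 = 55.60.
So outliers lie outside [22.90, 134.10].
144: M = 3.53 → outlier.
161: M = 4.45 → outlier.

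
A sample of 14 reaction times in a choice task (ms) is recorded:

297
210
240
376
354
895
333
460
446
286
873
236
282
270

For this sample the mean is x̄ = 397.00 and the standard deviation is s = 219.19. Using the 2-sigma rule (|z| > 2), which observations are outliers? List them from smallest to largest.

873, 895

Cutoffs at x̄ ± 2s: 397.00 ± 2·219.19 = [-41.38, 835.38].
873: z = 2.17, |z| > 2 → outlier.
895: z = 2.27, |z| > 2 → outlier.
Every other value lies within [-41.38, 835.38].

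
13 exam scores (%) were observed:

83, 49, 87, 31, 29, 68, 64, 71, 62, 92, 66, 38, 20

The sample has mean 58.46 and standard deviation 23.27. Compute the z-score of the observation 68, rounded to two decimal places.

0.41

z = (68 − 58.46) / 23.27 = 0.41.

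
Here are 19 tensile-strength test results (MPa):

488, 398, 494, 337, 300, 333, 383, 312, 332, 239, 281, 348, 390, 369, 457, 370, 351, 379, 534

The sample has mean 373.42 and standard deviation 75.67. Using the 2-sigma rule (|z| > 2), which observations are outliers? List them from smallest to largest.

534

Cutoffs at x̄ ± 2s: 373.42 ± 2·75.67 = [222.08, 524.76].
534: z = 2.12, |z| > 2 → outlier.
Every other value lies within [222.08, 524.76].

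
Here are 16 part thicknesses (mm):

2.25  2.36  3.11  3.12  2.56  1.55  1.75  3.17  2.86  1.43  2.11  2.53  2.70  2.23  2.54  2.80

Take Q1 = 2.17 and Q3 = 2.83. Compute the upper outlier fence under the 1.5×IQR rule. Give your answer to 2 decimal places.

3.82

IQR = Q3 − Q1 = 2.83 − 2.17 = 0.66.
Lower fence = Q1 − 1.5·IQR = 2.17 − 0.99 = 1.18.
Upper fence = Q3 + 1.5·IQR = 2.83 + 0.99 = 3.82.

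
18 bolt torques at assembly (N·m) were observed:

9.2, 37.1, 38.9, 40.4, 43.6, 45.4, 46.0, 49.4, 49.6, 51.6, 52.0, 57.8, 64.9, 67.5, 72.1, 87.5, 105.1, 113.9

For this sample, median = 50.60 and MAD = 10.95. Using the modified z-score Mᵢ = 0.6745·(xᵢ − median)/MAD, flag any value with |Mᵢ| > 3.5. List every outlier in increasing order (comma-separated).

|Mᵢ| > 3.5 ⇔ |xᵢ − 50.60| > 3.5·10.95/0.6745 = 56.82.
So outliers lie outside [-6.22, 107.42].
113.9: M = 3.90 → outlier.

113.9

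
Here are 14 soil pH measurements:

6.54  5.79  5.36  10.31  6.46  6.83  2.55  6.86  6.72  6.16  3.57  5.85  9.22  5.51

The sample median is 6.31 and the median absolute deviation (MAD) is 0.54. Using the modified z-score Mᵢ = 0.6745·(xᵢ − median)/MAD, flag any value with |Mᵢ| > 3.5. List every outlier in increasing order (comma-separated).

|Mᵢ| > 3.5 ⇔ |xᵢ − 6.31| > 3.5·0.54/0.6745 = 2.80.
So outliers lie outside [3.51, 9.11].
2.55: M = -4.70 → outlier.
9.22: M = 3.63 → outlier.
10.31: M = 5.00 → outlier.

2.55, 9.22, 10.31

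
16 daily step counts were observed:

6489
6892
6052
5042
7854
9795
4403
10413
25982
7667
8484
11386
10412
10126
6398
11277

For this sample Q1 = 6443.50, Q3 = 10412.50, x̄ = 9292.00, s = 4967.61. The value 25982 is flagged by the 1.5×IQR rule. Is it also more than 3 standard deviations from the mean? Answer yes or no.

z = (25982 − 9292.00) / 4967.61 = 3.36.
|z| = 3.36 > 3.

yes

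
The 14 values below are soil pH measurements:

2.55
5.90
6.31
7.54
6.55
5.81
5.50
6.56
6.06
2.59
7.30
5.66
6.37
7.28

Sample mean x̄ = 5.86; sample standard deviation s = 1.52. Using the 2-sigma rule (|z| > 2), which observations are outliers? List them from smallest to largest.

2.55, 2.59

Cutoffs at x̄ ± 2s: 5.86 ± 2·1.52 = [2.82, 8.90].
2.55: z = -2.18, |z| > 2 → outlier.
2.59: z = -2.15, |z| > 2 → outlier.
Every other value lies within [2.82, 8.90].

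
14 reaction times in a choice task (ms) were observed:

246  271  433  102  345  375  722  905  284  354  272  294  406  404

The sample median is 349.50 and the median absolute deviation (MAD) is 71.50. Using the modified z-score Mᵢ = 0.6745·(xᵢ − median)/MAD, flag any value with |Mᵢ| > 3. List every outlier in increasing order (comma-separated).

|Mᵢ| > 3 ⇔ |xᵢ − 349.50| > 3·71.50/0.6745 = 318.01.
So outliers lie outside [31.49, 667.51].
722: M = 3.51 → outlier.
905: M = 5.24 → outlier.

722, 905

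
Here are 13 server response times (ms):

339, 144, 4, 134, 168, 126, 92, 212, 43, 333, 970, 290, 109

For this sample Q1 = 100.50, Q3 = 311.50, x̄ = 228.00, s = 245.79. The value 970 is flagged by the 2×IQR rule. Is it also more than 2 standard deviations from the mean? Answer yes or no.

z = (970 − 228.00) / 245.79 = 3.02.
|z| = 3.02 > 2.

yes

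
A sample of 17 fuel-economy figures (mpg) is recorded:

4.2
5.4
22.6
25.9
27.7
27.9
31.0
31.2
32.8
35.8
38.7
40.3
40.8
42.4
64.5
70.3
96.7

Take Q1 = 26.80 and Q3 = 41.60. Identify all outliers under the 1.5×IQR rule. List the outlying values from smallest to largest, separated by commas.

IQR = Q3 − Q1 = 41.60 − 26.80 = 14.80.
Lower fence = Q1 − 1.5·IQR = 26.80 − 22.20 = 4.60.
Upper fence = Q3 + 1.5·IQR = 41.60 + 22.20 = 63.80.
4.2 < 4.60 → outlier.
64.5 > 63.80 → outlier.
70.3 > 63.80 → outlier.
96.7 > 63.80 → outlier.
All remaining values lie within [4.60, 63.80].

4.2, 64.5, 70.3, 96.7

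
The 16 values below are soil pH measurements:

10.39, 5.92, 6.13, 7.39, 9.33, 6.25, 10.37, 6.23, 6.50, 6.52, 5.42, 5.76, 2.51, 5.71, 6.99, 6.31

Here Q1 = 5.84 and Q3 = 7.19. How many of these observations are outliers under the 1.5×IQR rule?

IQR = 1.35; fences at 5.84 − 2.025 = 3.815 and 7.19 + 2.025 = 9.215.
Outside the cutoffs: 2.51, 9.33, 10.37, 10.39.

4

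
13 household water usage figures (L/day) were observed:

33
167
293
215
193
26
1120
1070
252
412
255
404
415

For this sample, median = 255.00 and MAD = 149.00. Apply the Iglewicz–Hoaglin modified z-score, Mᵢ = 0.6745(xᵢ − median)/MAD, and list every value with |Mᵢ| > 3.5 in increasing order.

|Mᵢ| > 3.5 ⇔ |xᵢ − 255.00| > 3.5·149.00/0.6745 = 773.17.
So outliers lie outside [-518.17, 1028.17].
1070: M = 3.69 → outlier.
1120: M = 3.92 → outlier.

1070, 1120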